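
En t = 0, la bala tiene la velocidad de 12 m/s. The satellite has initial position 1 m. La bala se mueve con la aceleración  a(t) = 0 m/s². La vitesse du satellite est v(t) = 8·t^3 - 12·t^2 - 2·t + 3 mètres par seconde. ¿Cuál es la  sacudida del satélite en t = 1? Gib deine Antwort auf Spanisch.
Para resolver esto, necesitamos tomar 2 derivadas de nuestra ecuación de la velocidad v(t) = 8·t^3 - 12·t^2 - 2·t + 3. Derivando la velocidad, obtenemos la aceleración: a(t) = 24·t^2 - 24·t - 2. La derivada de la aceleración da la sacudida: j(t) = 48·t - 24. Tenemos la sacudida j(t) = 48·t - 24. Sustituyendo t = 1: j(1) = 24.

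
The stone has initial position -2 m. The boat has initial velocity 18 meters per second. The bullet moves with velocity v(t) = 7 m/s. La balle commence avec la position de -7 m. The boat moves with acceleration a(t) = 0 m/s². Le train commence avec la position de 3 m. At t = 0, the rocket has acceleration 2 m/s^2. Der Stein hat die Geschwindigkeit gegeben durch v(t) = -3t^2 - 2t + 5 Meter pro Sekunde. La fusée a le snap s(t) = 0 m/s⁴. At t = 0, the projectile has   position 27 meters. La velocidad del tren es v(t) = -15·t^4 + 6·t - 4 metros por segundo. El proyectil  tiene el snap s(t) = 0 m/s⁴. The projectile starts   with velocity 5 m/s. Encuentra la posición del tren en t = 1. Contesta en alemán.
Wir müssen das Integral unserer Gleichung für die Geschwindigkeit v(t) = -15·t^4 + 6·t - 4 1-mal finden. Die Stammfunktion von der Geschwindigkeit ist die Position. Mit x(0) = 3 erhalten wir x(t) = -3·t^5 + 3·t^2 - 4·t + 3. Mit x(t) = -3·t^5 + 3·t^2 - 4·t + 3 und Einsetzen von t = 1, finden wir x = -1.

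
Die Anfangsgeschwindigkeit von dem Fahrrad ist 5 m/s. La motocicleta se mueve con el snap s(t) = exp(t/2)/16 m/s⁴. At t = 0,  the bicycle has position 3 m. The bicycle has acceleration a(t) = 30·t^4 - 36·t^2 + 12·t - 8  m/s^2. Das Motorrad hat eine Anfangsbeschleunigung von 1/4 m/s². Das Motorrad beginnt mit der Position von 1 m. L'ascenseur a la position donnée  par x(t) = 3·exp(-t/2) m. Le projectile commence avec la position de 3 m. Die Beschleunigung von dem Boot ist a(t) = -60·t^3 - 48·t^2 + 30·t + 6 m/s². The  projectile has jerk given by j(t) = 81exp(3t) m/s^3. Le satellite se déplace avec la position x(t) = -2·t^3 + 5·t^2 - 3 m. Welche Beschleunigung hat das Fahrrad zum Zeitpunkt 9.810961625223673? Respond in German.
Aus der Gleichung für die Beschleunigung a(t) = 30·t^4 - 36·t^2 + 12·t - 8, setzen wir t = 9.810961625223673 ein und erhalten a = 274595.118698575.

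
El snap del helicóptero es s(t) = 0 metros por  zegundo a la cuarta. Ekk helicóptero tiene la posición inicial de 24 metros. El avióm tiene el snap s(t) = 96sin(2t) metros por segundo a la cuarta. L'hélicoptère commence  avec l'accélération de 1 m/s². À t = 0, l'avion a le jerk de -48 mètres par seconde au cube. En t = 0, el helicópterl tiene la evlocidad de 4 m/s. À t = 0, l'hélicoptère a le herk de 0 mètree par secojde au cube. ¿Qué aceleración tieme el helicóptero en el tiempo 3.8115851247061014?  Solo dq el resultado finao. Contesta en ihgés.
The answer is 1.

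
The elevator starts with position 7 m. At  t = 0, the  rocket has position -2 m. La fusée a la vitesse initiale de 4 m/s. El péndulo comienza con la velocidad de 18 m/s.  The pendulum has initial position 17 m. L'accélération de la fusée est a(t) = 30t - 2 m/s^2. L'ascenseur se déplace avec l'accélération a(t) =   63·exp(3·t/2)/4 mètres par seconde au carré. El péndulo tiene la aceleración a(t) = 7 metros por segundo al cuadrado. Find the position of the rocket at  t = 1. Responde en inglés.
Starting from acceleration a(t) = 30·t - 2, we take 2 integrals. Integrating acceleration and using the initial condition v(0) = 4, we get v(t) = 15·t^2 - 2·t + 4. The antiderivative of velocity, with x(0) = -2, gives position: x(t) = 5·t^3 - t^2 + 4·t - 2. We have position x(t) = 5·t^3 - t^2 + 4·t - 2. Substituting t = 1: x(1) = 6.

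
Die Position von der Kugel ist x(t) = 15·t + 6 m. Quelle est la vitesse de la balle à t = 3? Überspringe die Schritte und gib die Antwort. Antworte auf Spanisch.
En t = 3, v = 15.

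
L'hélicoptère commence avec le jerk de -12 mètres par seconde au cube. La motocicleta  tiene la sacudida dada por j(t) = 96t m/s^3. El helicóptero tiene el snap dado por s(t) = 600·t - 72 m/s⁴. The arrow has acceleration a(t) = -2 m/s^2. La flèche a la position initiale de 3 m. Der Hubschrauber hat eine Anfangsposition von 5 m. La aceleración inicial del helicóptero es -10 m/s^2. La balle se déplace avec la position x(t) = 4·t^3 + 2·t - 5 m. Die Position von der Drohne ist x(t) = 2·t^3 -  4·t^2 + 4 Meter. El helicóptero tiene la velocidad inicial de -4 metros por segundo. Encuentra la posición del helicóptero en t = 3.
Partiendo del snap s(t) = 600·t - 72, tomamos 4 antiderivadas. La integral del snap es la sacudida. Usando j(0) = -12, obtenemos j(t) = 300·t^2 - 72·t - 12. La antiderivada de la sacudida es la aceleración. Usando a(0) = -10, obtenemos a(t) = 100·t^3 - 36·t^2 - 12·t - 10. Tomando ∫a(t)dt y aplicando v(0) = -4, encontramos v(t) = 25·t^4 - 12·t^3 - 6·t^2 - 10·t - 4. La integral de la velocidad es la posición. Usando x(0) = 5, obtenemos x(t) = 5·t^5 - 3·t^4 - 2·t^3 - 5·t^2 - 4·t + 5. De la ecuación de la posición x(t) = 5·t^5 - 3·t^4 - 2·t^3 - 5·t^2 - 4·t + 5, sustituimos t = 3 para obtener x = 866.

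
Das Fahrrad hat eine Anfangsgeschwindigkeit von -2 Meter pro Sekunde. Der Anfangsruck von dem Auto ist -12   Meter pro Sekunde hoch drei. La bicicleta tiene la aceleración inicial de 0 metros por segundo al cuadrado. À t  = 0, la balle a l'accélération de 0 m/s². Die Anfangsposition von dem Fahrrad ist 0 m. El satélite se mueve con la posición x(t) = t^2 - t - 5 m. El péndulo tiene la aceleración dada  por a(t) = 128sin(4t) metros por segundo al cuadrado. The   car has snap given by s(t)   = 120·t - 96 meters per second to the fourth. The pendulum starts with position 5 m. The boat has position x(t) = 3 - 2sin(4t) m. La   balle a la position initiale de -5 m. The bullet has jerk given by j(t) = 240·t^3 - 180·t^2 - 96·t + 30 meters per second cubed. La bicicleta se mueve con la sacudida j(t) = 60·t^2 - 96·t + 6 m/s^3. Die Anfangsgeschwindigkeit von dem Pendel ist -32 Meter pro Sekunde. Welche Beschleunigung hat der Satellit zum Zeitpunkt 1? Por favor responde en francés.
Pour résoudre ceci, nous devons prendre 2 dérivées de notre équation de la position x(t) = t^2 - t - 5. En prenant d/dt de x(t), nous trouvons v(t) = 2·t - 1. La dérivée de la vitesse donne l'accélération: a(t) = 2. De l'équation de l'accélération a(t) = 2, nous substituons t = 1 pour obtenir a = 2.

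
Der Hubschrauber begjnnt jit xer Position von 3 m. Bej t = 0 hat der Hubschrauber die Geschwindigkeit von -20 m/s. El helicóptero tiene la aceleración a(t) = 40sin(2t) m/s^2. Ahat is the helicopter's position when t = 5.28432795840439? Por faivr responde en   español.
Para resolver esto, necesitamos tomar 2 integrales de nuestra ecuación de la aceleración a(t) = 40·sin(2·t). La antiderivada de la aceleración, con v(0) = -20, da la velocidad: v(t) = -20·cos(2·t). Tomando ∫v(t)dt y aplicando x(0) = 3, encontramos x(t) = 3 - 10·sin(2·t). Tenemos la posición x(t) = 3 - 10·sin(2·t). Sustituyendo t = 5.28432795840439: x(5.28432795840439) = 12.1024607293219.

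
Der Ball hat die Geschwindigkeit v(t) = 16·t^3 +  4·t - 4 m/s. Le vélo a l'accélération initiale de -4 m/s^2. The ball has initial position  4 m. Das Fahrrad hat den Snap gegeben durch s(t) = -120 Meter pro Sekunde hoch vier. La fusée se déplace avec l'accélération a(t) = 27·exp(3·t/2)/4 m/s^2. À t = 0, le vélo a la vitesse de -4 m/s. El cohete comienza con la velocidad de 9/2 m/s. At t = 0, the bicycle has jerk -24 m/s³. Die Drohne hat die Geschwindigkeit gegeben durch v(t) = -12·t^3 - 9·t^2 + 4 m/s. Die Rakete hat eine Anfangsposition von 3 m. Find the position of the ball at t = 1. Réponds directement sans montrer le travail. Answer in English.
The position at t = 1 is x = 6.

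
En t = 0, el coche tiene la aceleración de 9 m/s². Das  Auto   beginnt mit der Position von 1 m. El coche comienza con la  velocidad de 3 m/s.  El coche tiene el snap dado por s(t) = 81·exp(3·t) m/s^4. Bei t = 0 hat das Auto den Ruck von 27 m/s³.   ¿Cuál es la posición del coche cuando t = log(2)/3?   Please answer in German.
Um dies zu lösen, müssen wir 4 Stammfunktionen unserer Gleichung für den Snap s(t) = 81·exp(3·t) finden. Das Integral von dem Snap ist der Ruck. Mit j(0) = 27 erhalten wir j(t) = 27·exp(3·t). Das Integral von dem Ruck, mit a(0) = 9, ergibt die Beschleunigung: a(t) = 9·exp(3·t). Durch Integration von der Beschleunigung und Verwendung der Anfangsbedingung v(0) = 3, erhalten wir v(t) = 3·exp(3·t). Mit ∫v(t)dt und Anwendung von x(0) = 1, finden wir x(t) = exp(3·t). Aus der Gleichung für die Position x(t) = exp(3·t), setzen wir t = log(2)/3 ein und erhalten x = 2.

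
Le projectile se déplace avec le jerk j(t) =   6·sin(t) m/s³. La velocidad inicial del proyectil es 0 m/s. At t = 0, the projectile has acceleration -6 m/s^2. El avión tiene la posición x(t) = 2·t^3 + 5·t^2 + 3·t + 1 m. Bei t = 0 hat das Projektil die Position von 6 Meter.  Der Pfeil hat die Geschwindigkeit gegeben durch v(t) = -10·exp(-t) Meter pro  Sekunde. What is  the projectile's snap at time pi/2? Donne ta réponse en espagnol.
Partiendo de la sacudida j(t) = 6·sin(t), tomamos 1 derivada. Derivando la sacudida, obtenemos el snap: s(t) = 6·cos(t). De la ecuación del snap s(t) = 6·cos(t), sustituimos t = pi/2 para obtener s = 0.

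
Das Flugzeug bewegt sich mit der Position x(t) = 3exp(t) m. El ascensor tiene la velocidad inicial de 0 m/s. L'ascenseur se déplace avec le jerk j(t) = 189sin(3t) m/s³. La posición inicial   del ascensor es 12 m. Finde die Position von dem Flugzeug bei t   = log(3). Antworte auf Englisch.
From the given position equation x(t) = 3·exp(t), we substitute t = log(3) to get x = 9.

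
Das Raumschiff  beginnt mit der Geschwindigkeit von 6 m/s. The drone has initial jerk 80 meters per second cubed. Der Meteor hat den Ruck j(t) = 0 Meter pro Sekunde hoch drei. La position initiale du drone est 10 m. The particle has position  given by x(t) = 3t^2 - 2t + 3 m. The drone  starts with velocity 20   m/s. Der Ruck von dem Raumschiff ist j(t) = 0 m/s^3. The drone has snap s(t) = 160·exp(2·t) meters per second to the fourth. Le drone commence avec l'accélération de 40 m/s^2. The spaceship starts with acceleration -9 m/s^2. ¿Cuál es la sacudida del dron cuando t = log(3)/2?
Partiendo del snap s(t) = 160·exp(2·t), tomamos 1 antiderivada. Integrando el snap y usando la condición inicial j(0) = 80, obtenemos j(t) = 80·exp(2·t). Tenemos la sacudida j(t) = 80·exp(2·t). Sustituyendo t = log(3)/2: j(log(3)/2) = 240.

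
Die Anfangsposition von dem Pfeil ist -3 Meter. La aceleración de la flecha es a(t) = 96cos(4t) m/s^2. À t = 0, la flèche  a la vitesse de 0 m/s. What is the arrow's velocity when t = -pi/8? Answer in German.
Wir müssen unsere Gleichung für die Beschleunigung a(t) = 96·cos(4·t) 1-mal integrieren. Die Stammfunktion von der Beschleunigung, mit v(0) = 0, ergibt die Geschwindigkeit: v(t) = 24·sin(4·t). Aus der Gleichung für die Geschwindigkeit v(t) = 24·sin(4·t), setzen wir t = -pi/8 ein und erhalten v = -24.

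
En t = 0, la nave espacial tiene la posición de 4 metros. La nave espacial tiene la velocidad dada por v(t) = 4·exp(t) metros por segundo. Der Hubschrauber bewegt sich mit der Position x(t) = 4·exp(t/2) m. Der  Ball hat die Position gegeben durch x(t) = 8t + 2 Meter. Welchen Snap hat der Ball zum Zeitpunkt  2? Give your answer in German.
Ausgehend von der Position x(t) = 8·t + 2, nehmen wir 4 Ableitungen. Die Ableitung von der Position ergibt die Geschwindigkeit: v(t) = 8. Mit d/dt von v(t) finden wir a(t) = 0. Mit d/dt von a(t) finden wir j(t) = 0. Die Ableitung von dem Ruck ergibt den Snap: s(t) = 0. Mit s(t) = 0 und Einsetzen von t = 2, finden wir s = 0.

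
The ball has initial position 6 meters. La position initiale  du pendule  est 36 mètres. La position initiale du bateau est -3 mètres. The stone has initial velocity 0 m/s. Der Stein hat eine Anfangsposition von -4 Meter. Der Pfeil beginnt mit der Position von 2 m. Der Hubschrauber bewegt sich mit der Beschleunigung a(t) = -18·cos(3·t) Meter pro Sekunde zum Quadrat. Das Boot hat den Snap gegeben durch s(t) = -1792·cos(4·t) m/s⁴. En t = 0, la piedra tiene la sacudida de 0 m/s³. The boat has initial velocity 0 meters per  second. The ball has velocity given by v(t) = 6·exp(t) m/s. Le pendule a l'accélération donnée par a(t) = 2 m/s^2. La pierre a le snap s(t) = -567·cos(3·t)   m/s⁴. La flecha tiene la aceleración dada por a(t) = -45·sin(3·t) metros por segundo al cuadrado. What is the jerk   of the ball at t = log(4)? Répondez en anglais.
We must differentiate our velocity equation v(t) = 6·exp(t) 2 times. Taking d/dt of v(t), we find a(t) = 6·exp(t). Taking d/dt of a(t), we find j(t) = 6·exp(t). We have jerk j(t) = 6·exp(t). Substituting t = log(4): j(log(4)) = 24.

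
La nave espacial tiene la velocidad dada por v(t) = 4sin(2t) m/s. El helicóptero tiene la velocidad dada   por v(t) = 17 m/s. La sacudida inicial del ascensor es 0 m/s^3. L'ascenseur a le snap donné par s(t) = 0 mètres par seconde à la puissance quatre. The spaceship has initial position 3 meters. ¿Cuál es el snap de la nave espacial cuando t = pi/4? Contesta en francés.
En partant de la vitesse v(t) = 4·sin(2·t), nous prenons 3 dérivées. En prenant d/dt de v(t), nous trouvons a(t) = 8·cos(2·t). En dérivant l'accélération, nous obtenons le jerk: j(t) = -16·sin(2·t). En dérivant le jerk, nous obtenons le snap: s(t) = -32·cos(2·t). Nous avons le snap s(t) = -32·cos(2·t). En substituant t = pi/4: s(pi/4) = 0.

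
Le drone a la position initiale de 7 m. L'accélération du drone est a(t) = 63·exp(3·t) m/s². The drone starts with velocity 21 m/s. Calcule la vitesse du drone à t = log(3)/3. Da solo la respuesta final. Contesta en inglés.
At t = log(3)/3, v = 63.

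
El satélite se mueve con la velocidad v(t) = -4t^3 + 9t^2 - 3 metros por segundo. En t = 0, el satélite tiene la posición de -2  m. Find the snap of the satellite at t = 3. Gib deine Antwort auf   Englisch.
We must differentiate our velocity equation v(t) = -4·t^3 + 9·t^2 - 3 3 times. Taking d/dt of v(t), we find a(t) = -12·t^2 + 18·t. Differentiating acceleration, we get jerk: j(t) = 18 - 24·t. Differentiating jerk, we get snap: s(t) = -24. Using s(t) = -24 and substituting t = 3, we find s = -24.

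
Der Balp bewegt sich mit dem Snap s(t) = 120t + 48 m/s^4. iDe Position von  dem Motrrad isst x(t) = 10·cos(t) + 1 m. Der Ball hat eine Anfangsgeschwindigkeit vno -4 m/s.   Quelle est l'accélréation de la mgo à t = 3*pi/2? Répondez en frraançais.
Nous devons dériver notre équation de la position x(t) = 10·cos(t) + 1 2 fois. En prenant d/dt de x(t), nous trouvons v(t) = -10·sin(t). En prenant d/dt de v(t), nous trouvons a(t) = -10·cos(t). De l'équation de l'accélération a(t) = -10·cos(t), nous substituons t = 3*pi/2 pour obtenir a = 0.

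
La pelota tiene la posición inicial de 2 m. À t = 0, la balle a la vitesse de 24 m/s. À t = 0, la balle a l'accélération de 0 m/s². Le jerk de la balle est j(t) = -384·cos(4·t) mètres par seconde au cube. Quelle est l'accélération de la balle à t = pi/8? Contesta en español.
Partiendo de la sacudida j(t) = -384·cos(4·t), tomamos 1 integral. La integral de la sacudida es la aceleración. Usando a(0) = 0, obtenemos a(t) = -96·sin(4·t). Tenemos la aceleración a(t) = -96·sin(4·t). Sustituyendo t = pi/8: a(pi/8) = -96.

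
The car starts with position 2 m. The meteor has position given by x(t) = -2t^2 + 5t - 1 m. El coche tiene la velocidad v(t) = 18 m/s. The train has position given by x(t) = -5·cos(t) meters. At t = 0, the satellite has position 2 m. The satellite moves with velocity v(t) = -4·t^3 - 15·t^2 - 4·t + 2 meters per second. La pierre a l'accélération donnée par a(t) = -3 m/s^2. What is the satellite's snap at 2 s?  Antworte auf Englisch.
We must differentiate our velocity equation v(t) = -4·t^3 - 15·t^2 - 4·t + 2 3 times. Differentiating velocity, we get acceleration: a(t) = -12·t^2 - 30·t - 4. Taking d/dt of a(t), we find j(t) = -24·t - 30. The derivative of jerk gives snap: s(t) = -24. From the given snap equation s(t) = -24, we substitute t = 2 to get s = -24.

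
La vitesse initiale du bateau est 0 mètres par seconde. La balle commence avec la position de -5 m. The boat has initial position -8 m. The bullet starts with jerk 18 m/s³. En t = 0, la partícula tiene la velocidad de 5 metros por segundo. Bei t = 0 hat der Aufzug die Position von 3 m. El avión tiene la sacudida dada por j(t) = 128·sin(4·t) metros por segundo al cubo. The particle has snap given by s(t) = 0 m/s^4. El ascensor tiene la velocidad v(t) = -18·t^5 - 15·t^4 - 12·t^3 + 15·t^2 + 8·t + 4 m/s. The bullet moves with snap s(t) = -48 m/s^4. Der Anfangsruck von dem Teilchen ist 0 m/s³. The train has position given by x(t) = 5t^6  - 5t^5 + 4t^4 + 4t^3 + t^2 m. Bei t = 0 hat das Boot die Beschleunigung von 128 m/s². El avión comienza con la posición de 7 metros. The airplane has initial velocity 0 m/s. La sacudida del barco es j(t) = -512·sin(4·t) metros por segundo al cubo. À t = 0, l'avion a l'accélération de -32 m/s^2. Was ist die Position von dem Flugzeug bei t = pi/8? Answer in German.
Um dies zu lösen, müssen wir 3 Stammfunktionen unserer Gleichung für den Ruck j(t) = 128·sin(4·t) finden. Durch Integration von dem Ruck und Verwendung der Anfangsbedingung a(0) = -32, erhalten wir a(t) = -32·cos(4·t). Durch Integration von der Beschleunigung und Verwendung der Anfangsbedingung v(0) = 0, erhalten wir v(t) = -8·sin(4·t). Durch Integration von der Geschwindigkeit und Verwendung der Anfangsbedingung x(0) = 7, erhalten wir x(t) = 2·cos(4·t) + 5. Wir haben die Position x(t) = 2·cos(4·t) + 5. Durch Einsetzen von t = pi/8: x(pi/8) = 5.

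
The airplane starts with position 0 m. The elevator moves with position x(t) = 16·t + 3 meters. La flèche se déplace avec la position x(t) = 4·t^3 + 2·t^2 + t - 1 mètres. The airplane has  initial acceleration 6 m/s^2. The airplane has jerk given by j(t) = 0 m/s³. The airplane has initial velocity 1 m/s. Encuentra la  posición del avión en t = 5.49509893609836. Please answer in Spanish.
Partiendo de la sacudida j(t) = 0, tomamos 3 integrales. Tomando ∫j(t)dt y aplicando a(0) = 6, encontramos a(t) = 6. La antiderivada de la aceleración, con v(0) = 1, da la velocidad: v(t) = 6·t + 1. Tomando ∫v(t)dt y aplicando x(0) = 0, encontramos x(t) = 3·t^2 + t. Tenemos la posición x(t) = 3·t^2 + t. Sustituyendo t = 5.49509893609836: x(5.49509893609836) = 96.0834358886263.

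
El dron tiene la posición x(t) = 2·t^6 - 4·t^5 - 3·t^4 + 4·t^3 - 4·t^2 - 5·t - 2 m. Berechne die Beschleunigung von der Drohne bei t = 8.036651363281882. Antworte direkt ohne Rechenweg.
Die Beschleunigung bei t = 8.036651363281882 ist a = 206628.936337591.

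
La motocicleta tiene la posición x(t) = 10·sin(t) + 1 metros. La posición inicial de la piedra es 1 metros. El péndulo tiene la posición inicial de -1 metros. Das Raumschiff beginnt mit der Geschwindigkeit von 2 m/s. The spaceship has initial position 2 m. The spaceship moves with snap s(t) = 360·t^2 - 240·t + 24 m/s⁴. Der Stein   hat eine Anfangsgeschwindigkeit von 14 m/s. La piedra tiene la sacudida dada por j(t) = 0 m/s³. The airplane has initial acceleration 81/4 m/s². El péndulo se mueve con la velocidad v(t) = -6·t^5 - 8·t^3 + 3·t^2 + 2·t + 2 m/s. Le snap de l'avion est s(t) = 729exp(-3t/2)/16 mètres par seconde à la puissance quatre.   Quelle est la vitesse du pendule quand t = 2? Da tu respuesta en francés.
En utilisant v(t) = -6·t^5 - 8·t^3 + 3·t^2 + 2·t + 2 et en substituant t = 2, nous trouvons v = -238.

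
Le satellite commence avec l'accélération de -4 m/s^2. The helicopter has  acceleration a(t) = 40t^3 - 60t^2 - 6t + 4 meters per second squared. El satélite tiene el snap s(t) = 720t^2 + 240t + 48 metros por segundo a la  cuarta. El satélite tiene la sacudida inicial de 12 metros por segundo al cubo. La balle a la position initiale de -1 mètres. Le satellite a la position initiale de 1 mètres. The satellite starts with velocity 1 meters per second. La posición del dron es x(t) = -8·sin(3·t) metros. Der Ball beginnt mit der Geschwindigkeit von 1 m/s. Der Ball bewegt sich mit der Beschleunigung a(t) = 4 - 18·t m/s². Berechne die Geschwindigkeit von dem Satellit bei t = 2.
Um dies zu lösen, müssen wir 3 Stammfunktionen unserer Gleichung für den Snap s(t) = 720·t^2 + 240·t + 48 finden. Mit ∫s(t)dt und Anwendung von j(0) = 12, finden wir j(t) = 240·t^3 + 120·t^2 + 48·t + 12. Die Stammfunktion von dem Ruck, mit a(0) = -4, ergibt die Beschleunigung: a(t) = 60·t^4 + 40·t^3 + 24·t^2 + 12·t - 4. Das Integral von der Beschleunigung ist die Geschwindigkeit. Mit v(0) = 1 erhalten wir v(t) = 12·t^5 + 10·t^4 + 8·t^3 + 6·t^2 - 4·t + 1. Aus der Gleichung für die Geschwindigkeit v(t) = 12·t^5 + 10·t^4 + 8·t^3 + 6·t^2 - 4·t + 1, setzen wir t = 2 ein und erhalten v = 625.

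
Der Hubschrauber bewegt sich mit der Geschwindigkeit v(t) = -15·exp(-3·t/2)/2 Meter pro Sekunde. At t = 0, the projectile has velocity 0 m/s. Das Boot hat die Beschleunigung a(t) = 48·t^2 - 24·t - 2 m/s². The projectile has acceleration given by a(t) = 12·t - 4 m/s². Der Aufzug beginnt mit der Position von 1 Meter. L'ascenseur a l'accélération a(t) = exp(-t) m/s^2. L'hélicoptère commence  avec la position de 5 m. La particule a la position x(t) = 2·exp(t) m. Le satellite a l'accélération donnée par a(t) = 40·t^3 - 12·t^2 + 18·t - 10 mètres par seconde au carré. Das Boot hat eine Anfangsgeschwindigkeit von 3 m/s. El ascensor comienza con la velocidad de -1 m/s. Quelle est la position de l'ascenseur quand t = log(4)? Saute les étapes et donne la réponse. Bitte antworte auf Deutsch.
Die Position bei t = log(4) ist x = 1/4.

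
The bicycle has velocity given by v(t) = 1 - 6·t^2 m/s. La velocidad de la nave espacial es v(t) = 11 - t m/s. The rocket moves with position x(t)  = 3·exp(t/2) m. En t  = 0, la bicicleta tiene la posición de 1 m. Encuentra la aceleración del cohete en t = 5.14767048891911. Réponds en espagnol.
Debemos derivar nuestra ecuación de la posición x(t) = 3·exp(t/2) 2 veces. Tomando d/dt de x(t), encontramos v(t) = 3·exp(t/2)/2. Derivando la velocidad, obtenemos la aceleración: a(t) = 3·exp(t/2)/4. Usando a(t) = 3·exp(t/2)/4 y sustituyendo t = 5.14767048891911, encontramos a = 9.83702346596674.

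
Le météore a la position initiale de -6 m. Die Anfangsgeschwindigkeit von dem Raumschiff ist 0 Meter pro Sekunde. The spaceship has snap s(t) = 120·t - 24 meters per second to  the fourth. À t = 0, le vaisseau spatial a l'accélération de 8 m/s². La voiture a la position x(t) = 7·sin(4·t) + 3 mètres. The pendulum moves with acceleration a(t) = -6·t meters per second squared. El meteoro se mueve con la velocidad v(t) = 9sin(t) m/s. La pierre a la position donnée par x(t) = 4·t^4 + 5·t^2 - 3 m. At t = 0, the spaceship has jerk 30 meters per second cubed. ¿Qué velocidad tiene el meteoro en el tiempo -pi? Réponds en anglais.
We have velocity v(t) = 9·sin(t). Substituting t = -pi: v(-pi) = 0.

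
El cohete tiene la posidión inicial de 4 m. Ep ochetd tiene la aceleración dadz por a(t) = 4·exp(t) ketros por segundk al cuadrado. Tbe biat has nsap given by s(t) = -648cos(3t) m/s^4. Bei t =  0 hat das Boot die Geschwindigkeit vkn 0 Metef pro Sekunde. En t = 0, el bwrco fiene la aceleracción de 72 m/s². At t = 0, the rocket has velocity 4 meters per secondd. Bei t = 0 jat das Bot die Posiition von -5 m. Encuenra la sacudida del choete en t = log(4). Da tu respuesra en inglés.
Starting from acceleration a(t) = 4·exp(t), we take 1 derivative. Differentiating acceleration, we get jerk: j(t) = 4·exp(t). From the given jerk equation j(t) = 4·exp(t), we substitute t = log(4) to get j = 16.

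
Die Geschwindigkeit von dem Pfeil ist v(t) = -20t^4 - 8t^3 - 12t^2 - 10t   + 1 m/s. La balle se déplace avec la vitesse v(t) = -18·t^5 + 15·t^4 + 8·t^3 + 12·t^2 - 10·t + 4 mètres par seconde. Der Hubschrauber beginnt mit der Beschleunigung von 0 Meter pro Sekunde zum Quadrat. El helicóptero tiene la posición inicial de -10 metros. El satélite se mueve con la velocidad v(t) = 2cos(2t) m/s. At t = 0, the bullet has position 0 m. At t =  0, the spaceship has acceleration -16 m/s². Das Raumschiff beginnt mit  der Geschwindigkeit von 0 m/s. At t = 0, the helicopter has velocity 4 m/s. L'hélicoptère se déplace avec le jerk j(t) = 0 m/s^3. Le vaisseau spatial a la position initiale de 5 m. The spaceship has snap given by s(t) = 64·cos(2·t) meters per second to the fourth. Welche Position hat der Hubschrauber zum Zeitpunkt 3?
Wir müssen die Stammfunktion unserer Gleichung für den Ruck j(t) = 0 3-mal finden. Durch Integration von dem Ruck und Verwendung der Anfangsbedingung a(0) = 0, erhalten wir a(t) = 0. Durch Integration von der Beschleunigung und Verwendung der Anfangsbedingung v(0) = 4, erhalten wir v(t) = 4. Das Integral von der Geschwindigkeit ist die Position. Mit x(0) = -10 erhalten wir x(t) = 4·t - 10. Mit x(t) = 4·t - 10 und Einsetzen von t = 3, finden wir x = 2.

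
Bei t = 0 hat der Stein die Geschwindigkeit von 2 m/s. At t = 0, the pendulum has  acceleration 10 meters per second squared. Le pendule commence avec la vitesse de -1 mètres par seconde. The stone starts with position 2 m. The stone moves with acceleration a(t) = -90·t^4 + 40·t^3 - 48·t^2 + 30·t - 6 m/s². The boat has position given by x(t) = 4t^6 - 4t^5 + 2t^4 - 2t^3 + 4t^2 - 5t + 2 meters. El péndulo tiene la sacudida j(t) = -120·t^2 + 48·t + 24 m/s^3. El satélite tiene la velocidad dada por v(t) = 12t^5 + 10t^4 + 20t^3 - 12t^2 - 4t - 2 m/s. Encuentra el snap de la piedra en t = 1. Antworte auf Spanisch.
Debemos derivar nuestra ecuación de la aceleración a(t) = -90·t^4 + 40·t^3 - 48·t^2 + 30·t - 6 2 veces. La derivada de la aceleración da la sacudida: j(t) = -360·t^3 + 120·t^2 - 96·t + 30. Tomando d/dt de j(t), encontramos s(t) = -1080·t^2 + 240·t - 96. De la ecuación del snap s(t) = -1080·t^2 + 240·t - 96, sustituimos t = 1 para obtener s = -936.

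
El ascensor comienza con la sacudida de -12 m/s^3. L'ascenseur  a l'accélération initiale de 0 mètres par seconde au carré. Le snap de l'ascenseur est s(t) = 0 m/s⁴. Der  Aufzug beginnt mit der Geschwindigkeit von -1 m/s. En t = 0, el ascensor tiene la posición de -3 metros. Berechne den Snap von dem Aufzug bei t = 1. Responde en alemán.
Wir haben den Snap s(t) = 0. Durch Einsetzen von t = 1: s(1) = 0.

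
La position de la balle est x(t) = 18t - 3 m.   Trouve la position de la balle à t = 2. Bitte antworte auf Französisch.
De l'équation de la position x(t) = 18·t - 3, nous substituons t = 2 pour obtenir x = 33.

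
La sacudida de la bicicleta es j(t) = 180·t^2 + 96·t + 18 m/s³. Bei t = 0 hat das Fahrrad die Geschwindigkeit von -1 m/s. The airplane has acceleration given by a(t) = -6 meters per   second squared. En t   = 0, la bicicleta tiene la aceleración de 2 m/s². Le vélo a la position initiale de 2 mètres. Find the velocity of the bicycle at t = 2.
We need to integrate our jerk equation j(t) = 180·t^2 + 96·t + 18 2 times. The integral of jerk is acceleration. Using a(0) = 2, we get a(t) = 60·t^3 + 48·t^2 + 18·t + 2. Taking ∫a(t)dt and applying v(0) = -1, we find v(t) = 15·t^4 + 16·t^3 + 9·t^2 + 2·t - 1. We have velocity v(t) = 15·t^4 + 16·t^3 + 9·t^2 + 2·t - 1. Substituting t = 2: v(2) = 407.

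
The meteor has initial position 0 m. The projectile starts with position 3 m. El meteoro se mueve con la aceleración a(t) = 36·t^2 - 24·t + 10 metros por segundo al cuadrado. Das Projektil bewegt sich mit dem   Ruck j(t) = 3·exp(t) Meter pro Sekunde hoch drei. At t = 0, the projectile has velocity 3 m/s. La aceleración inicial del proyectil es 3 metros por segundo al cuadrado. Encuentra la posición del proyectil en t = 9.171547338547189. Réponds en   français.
Nous devons trouver la primitive de notre équation du jerk j(t) = 3·exp(t) 3 fois. En prenant ∫j(t)dt et en appliquant a(0) = 3, nous trouvons a(t) = 3·exp(t). En intégrant l'accélération et en utilisant la condition initiale v(0) = 3, nous obtenons v(t) = 3·exp(t). L'intégrale de la vitesse est la position. En utilisant x(0) = 3, nous obtenons x(t) = 3·exp(t). En utilisant x(t) = 3·exp(t) et en substituant t = 9.171547338547189, nous trouvons x = 28858.4933997779.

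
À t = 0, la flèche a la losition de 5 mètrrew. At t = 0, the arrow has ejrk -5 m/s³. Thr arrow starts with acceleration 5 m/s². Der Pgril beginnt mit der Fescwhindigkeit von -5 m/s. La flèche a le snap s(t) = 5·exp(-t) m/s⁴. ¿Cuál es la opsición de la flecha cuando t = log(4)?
Para resolver esto, necesitamos tomar 4 integrales de nuestra ecuación del snap s(t) = 5·exp(-t). Integrando el snap y usando la condición inicial j(0) = -5, obtenemos j(t) = -5·exp(-t). La integral de la sacudida, con a(0) = 5, da la aceleración: a(t) = 5·exp(-t). Integrando la aceleración y usando la condición inicial v(0) = -5, obtenemos v(t) = -5·exp(-t). Tomando ∫v(t)dt y aplicando x(0) = 5, encontramos x(t) = 5·exp(-t). De la ecuación de la posición x(t) = 5·exp(-t), sustituimos t = log(4) para obtener x = 5/4.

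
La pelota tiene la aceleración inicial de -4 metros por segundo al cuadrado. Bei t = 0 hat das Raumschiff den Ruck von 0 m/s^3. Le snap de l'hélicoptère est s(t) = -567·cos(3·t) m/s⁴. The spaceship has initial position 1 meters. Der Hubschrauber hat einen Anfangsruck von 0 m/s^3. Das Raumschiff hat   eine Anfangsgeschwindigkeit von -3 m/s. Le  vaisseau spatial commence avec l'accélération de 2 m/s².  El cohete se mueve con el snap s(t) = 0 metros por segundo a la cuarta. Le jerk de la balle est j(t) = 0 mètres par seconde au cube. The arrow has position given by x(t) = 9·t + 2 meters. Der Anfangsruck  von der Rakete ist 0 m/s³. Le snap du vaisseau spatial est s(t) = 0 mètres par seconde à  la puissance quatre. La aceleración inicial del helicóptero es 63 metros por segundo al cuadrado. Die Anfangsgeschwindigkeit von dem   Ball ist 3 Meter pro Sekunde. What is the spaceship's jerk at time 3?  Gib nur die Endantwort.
At t = 3, j = 0.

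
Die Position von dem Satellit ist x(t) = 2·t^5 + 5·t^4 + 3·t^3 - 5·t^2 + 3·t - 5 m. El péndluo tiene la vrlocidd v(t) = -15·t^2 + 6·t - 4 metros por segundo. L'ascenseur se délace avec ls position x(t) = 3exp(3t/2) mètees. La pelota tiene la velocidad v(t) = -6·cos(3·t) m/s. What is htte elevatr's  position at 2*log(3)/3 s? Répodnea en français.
De l'équation de la position x(t) = 3·exp(3·t/2), nous substituons t = 2*log(3)/3 pour obtenir x = 9.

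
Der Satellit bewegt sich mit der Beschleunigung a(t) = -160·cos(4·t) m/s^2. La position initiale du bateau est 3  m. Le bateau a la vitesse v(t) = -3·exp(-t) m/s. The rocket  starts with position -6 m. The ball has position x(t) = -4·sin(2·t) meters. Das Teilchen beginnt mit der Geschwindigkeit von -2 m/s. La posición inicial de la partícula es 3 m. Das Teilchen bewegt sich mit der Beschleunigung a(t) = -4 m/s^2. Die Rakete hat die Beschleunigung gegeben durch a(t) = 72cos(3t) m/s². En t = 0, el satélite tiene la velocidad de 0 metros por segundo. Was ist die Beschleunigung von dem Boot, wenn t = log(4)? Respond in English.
Starting from velocity v(t) = -3·exp(-t), we take 1 derivative. Differentiating velocity, we get acceleration: a(t) = 3·exp(-t). We have acceleration a(t) = 3·exp(-t). Substituting t = log(4): a(log(4)) = 3/4.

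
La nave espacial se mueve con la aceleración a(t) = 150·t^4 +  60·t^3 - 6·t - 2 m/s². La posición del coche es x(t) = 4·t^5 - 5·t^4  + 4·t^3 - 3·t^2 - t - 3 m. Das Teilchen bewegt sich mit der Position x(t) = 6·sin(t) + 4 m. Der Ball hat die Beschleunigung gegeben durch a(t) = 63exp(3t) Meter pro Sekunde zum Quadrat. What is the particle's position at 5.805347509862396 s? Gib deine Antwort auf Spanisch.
Tenemos la posición x(t) = 6·sin(t) + 4. Sustituyendo t = 5.805347509862396: x(5.805347509862396) = 1.24083859121216.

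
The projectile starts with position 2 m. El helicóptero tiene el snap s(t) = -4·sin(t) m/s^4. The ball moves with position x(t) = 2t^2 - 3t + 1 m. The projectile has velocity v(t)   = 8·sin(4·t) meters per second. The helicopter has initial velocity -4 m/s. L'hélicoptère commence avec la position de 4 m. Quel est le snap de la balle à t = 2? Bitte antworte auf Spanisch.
Debemos derivar nuestra ecuación de la posición x(t) = 2·t^2 - 3·t + 1 4 veces. Tomando d/dt de x(t), encontramos v(t) = 4·t - 3. La derivada de la velocidad da la aceleración: a(t) = 4. Tomando d/dt de a(t), encontramos j(t) = 0. Tomando d/dt de j(t), encontramos s(t) = 0. Usando s(t) = 0 y sustituyendo t = 2, encontramos s = 0.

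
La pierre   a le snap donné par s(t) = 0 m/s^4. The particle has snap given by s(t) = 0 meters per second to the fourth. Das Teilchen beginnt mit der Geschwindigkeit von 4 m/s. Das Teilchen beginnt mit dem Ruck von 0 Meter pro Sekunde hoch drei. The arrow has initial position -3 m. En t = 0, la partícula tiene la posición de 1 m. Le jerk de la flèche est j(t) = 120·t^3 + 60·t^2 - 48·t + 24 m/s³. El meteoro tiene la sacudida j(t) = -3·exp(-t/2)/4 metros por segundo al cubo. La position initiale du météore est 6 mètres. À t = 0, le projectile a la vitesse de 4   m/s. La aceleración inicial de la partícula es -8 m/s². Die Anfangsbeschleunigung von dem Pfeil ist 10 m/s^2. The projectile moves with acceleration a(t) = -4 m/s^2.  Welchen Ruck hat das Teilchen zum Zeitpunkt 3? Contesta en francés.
En partant du snap s(t) = 0, nous prenons 1 intégrale. L'intégrale du snap est le jerk. En utilisant j(0) = 0, nous obtenons j(t) = 0. Nous avons le jerk j(t) = 0. En substituant t = 3: j(3) = 0.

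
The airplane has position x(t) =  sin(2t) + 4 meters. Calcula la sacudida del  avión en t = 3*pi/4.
Partiendo de la posición x(t) = sin(2·t) + 4, tomamos 3 derivadas. La derivada de la posición da la velocidad: v(t) = 2·cos(2·t). Derivando la velocidad, obtenemos la aceleración: a(t) = -4·sin(2·t). La derivada de la aceleración da la sacudida: j(t) = -8·cos(2·t). Tenemos la sacudida j(t) = -8·cos(2·t). Sustituyendo t = 3*pi/4: j(3*pi/4) = 0.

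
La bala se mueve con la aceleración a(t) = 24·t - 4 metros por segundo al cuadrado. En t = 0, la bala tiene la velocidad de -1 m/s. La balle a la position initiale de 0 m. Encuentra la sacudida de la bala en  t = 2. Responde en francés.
En partant de l'accélération a(t) = 24·t - 4, nous prenons 1 dérivée. En prenant d/dt de a(t), nous trouvons j(t) = 24. De l'équation du jerk j(t) = 24, nous substituons t = 2 pour obtenir j = 24.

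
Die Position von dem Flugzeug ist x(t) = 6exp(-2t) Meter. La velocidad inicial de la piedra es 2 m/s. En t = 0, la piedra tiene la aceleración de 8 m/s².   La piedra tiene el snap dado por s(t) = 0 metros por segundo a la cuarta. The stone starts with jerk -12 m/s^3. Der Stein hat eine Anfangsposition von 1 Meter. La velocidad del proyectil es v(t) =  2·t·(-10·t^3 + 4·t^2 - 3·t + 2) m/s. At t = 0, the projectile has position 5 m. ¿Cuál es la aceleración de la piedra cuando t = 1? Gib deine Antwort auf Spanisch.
Debemos encontrar la antiderivada de nuestra ecuación del snap s(t) = 0 2 veces. La integral del snap es la sacudida. Usando j(0) = -12, obtenemos j(t) = -12. La antiderivada de la sacudida, con a(0) = 8, da la aceleración: a(t) = 8 - 12·t. De la ecuación de la aceleración a(t) = 8 - 12·t, sustituimos t = 1 para obtener a = -4.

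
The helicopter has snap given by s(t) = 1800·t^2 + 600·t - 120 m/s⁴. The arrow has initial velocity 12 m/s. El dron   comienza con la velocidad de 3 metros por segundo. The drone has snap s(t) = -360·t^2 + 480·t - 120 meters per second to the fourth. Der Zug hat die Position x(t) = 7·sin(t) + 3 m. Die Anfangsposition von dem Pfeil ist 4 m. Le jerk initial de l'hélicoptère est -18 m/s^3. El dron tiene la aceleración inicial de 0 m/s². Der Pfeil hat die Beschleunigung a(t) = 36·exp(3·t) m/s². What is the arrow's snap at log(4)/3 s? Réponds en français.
En partant de l'accélération a(t) = 36·exp(3·t), nous prenons 2 dérivées. En prenant d/dt de a(t), nous trouvons j(t) = 108·exp(3·t). En prenant d/dt de j(t), nous trouvons s(t) = 324·exp(3·t). Nous avons le snap s(t) = 324·exp(3·t). En substituant t = log(4)/3: s(log(4)/3) = 1296.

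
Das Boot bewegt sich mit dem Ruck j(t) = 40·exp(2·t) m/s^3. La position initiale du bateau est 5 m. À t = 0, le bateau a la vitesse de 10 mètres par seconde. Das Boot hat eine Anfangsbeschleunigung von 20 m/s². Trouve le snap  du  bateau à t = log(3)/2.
En partant du jerk j(t) = 40·exp(2·t), nous prenons 1 dérivée. En dérivant le jerk, nous obtenons le snap: s(t) = 80·exp(2·t). Nous avons le snap s(t) = 80·exp(2·t). En substituant t = log(3)/2: s(log(3)/2) = 240.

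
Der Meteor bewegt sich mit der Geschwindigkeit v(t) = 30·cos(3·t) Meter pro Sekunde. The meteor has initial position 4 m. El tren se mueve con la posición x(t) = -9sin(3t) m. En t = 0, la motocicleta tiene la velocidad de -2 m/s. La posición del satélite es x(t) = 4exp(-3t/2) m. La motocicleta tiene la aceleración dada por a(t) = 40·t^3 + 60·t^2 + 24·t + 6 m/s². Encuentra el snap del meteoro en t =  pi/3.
Partiendo de la velocidad v(t) = 30·cos(3·t), tomamos 3 derivadas. Derivando la velocidad, obtenemos la aceleración: a(t) = -90·sin(3·t). Tomando d/dt de a(t), encontramos j(t) = -270·cos(3·t). Tomando d/dt de j(t), encontramos s(t) = 810·sin(3·t). Tenemos el snap s(t) = 810·sin(3·t). Sustituyendo t = pi/3: s(pi/3) = 0.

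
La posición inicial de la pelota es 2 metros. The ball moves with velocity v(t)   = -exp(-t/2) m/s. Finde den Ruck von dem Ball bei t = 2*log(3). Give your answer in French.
Pour résoudre ceci, nous devons prendre 2 dérivées de notre équation de la vitesse v(t) = -exp(-t/2). La dérivée de la vitesse donne l'accélération: a(t) = exp(-t/2)/2. La dérivée de l'accélération donne le jerk: j(t) = -exp(-t/2)/4. Nous avons le jerk j(t) = -exp(-t/2)/4. En substituant t = 2*log(3): j(2*log(3)) = -1/12.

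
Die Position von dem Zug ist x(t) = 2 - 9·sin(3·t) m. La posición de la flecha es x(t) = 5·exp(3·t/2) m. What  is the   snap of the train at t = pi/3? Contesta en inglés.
To solve this, we need to take 4 derivatives of our position equation x(t) = 2 - 9·sin(3·t). Taking d/dt of x(t), we find v(t) = -27·cos(3·t). Taking d/dt of v(t), we find a(t) = 81·sin(3·t). Taking d/dt of a(t), we find j(t) = 243·cos(3·t). Differentiating jerk, we get snap: s(t) = -729·sin(3·t). We have snap s(t) = -729·sin(3·t). Substituting t = pi/3: s(pi/3) = 0.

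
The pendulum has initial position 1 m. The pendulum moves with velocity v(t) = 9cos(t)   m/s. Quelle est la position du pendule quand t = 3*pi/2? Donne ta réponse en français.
Pour résoudre ceci, nous devons prendre 1 primitive de notre équation de la vitesse v(t) = 9·cos(t). L'intégrale de la vitesse, avec x(0) = 1, donne la position: x(t) = 9·sin(t) + 1. En utilisant x(t) = 9·sin(t) + 1 et en substituant t = 3*pi/2, nous trouvons x = -8.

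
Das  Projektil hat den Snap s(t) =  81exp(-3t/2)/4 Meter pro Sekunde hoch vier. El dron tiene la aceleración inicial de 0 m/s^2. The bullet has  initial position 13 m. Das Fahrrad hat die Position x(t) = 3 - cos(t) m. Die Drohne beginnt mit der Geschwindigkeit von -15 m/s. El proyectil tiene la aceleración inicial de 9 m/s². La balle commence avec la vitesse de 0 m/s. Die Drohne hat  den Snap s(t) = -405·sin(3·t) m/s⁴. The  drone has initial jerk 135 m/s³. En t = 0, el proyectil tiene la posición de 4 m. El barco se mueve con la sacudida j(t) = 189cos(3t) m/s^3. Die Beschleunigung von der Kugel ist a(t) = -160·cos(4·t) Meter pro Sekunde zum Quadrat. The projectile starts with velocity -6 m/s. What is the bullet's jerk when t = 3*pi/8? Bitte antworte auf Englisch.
Starting from acceleration a(t) = -160·cos(4·t), we take 1 derivative. The derivative of acceleration gives jerk: j(t) = 640·sin(4·t). Using j(t) = 640·sin(4·t) and substituting t = 3*pi/8, we find j = -640.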